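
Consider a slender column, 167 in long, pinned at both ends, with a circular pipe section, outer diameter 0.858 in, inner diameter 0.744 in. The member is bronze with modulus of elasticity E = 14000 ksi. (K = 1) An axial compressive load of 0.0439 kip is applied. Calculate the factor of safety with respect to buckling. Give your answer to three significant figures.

d_o = 0.858 in, d_i = 0.744 in
I = π(d_o⁴ − d_i⁴)/64 = π(0.858⁴ − 0.7440⁴)/64 = 1.156×10^-2 in⁴
Effective length L_e = K·L = 1 × 167 = 167.0 in
P_cr = π²EI / L_e² = π² × 14000×10³ × 1.156×10^-2 / 167.0² = 57.28 lb
Factor of safety n = P_cr / P = 0.057282 / 0.0439 = 1.30

n ≈ 1.30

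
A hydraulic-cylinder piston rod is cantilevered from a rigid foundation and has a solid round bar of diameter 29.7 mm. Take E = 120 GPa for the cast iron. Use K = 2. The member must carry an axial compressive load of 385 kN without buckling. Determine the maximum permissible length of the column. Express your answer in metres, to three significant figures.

I = πd⁴/64 = π×29.7⁴/64 = 3.819×10^4 mm⁴
I = 3.819×10^-8 m⁴
At the buckling limit P_cr = P = 3.850×10^5 N
From P_cr = π²EI/(K·L)²:  L = (1/K)·√(π²EI/P_cr) = (1/2)·√(π²×1.20×10^11×3.819×10^-8/3.850×10^5)
L = 0.171 m

L_max ≈ 0.171 m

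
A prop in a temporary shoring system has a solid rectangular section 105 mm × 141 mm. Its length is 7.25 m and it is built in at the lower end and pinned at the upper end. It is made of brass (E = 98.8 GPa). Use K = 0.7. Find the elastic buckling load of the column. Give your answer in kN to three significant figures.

Buckling occurs about the weak axis: I_min = h·b³/12 with b = 105 mm (the shorter side).
I_min = 141×105³/12 = 1.360×10^7 mm⁴
I = 1.360×10^7 mm⁴ = 1.360×10^-5 m⁴
Effective length L_e = K·L = 0.7 × 7.25 = 5.075 m
P_cr = π²EI / L_e² = π² × 98.8×10⁹ × 1.360×10^-5 / 5.075² = 5.150×10^5 N

P_cr ≈ 515 kN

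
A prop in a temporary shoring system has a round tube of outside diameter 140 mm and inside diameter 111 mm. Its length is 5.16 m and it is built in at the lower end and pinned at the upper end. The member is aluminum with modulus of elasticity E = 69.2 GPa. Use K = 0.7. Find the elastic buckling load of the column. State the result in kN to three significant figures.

d_o = 140 mm, d_i = 111 mm
I = π(d_o⁴ − d_i⁴)/64 = π(140⁴ − 111.0⁴)/64 = 1.141×10^7 mm⁴
I = 1.141×10^7 mm⁴ = 1.141×10^-5 m⁴
Effective length L_e = K·L = 0.7 × 5.16 = 3.612 m
P_cr = π²EI / L_e² = π² × 69.2×10⁹ × 1.141×10^-5 / 3.612² = 5.971×10^5 N

P_cr ≈ 597 kN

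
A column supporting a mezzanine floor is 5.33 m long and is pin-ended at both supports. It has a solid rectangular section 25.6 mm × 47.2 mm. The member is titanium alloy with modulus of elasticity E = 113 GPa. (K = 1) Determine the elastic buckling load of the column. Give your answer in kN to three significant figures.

Buckling occurs about the weak axis: I_min = h·b³/12 with b = 25.6 mm (the shorter side).
I_min = 47.2×25.6³/12 = 6.599×10^4 mm⁴
I = 6.599×10^4 mm⁴ = 6.599×10^-8 m⁴
Effective length L_e = K·L = 1 × 5.33 = 5.330 m
P_cr = π²EI / L_e² = π² × 113×10⁹ × 6.599×10^-8 / 5.330² = 2.591×10^3 N

P_cr ≈ 2.59 kN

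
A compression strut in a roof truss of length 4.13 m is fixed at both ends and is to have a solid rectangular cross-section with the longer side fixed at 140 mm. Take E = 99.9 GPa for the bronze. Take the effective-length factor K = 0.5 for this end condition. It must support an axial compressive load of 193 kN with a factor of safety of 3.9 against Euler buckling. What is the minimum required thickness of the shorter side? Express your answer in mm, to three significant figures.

b ≈ 65.3 mm

Required P_cr = n·P = 3.9 × 193 = 752.7 kN
L_e = K·L = 0.5 × 4.13 = 2.065 m
Required I = P_cr·L_e²/(π²E) = 7.527×10^5 × 2.065² / (π² × 9.99×10^10) = 3.255×10^-6 m⁴
I_req = 3.255×10^6 mm⁴
Rectangle, weak axis: I_min = h·b³/12 with h = 140 mm fixed  ⇒  b = (12I/h)^(1/3) = 65.3 mm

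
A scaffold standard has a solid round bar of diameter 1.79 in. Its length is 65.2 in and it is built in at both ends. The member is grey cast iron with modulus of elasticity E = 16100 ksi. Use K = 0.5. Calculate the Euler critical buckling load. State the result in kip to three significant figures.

P_cr ≈ 75.3 kip

I = πd⁴/64 = π×1.79⁴/64 = 0.5039 in⁴
Effective length L_e = K·L = 0.5 × 65.2 = 32.60 in
P_cr = π²EI / L_e² = π² × 16100×10³ × 0.5039 / 32.60² = 7.535×10^4 lb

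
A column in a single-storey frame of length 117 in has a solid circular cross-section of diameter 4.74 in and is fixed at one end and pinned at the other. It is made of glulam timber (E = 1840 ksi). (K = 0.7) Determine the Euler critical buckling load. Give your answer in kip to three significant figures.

I = πd⁴/64 = π×4.74⁴/64 = 24.78 in⁴
Effective length L_e = K·L = 0.7 × 117 = 81.90 in
P_cr = π²EI / L_e² = π² × 1840×10³ × 24.78 / 81.90² = 6.709×10^4 lb

P_cr ≈ 67.1 kip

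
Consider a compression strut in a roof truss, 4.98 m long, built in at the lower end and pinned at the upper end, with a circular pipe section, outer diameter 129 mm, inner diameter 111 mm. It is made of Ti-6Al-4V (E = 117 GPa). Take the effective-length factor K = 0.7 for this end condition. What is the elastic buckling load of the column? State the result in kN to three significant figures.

P_cr ≈ 584 kN

d_o = 129 mm, d_i = 111 mm
I = π(d_o⁴ − d_i⁴)/64 = π(129⁴ − 111.0⁴)/64 = 6.142×10^6 mm⁴
I = 6.142×10^6 mm⁴ = 6.142×10^-6 m⁴
Effective length L_e = K·L = 0.7 × 4.98 = 3.486 m
P_cr = π²EI / L_e² = π² × 117×10⁹ × 6.142×10^-6 / 3.486² = 5.836×10^5 N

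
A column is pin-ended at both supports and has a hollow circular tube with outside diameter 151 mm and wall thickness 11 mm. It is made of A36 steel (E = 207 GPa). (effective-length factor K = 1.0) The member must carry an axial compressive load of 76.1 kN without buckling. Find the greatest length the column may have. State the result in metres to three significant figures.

Inner diameter d_i = 151 − 2×11 = 129.0 mm
I = π(d_o⁴ − d_i⁴)/64 = π(151⁴ − 129.0⁴)/64 = 1.193×10^7 mm⁴
I = 1.193×10^-5 m⁴
At the buckling limit P_cr = P = 7.610×10^4 N
From P_cr = π²EI/(K·L)²:  L = (1/K)·√(π²EI/P_cr) = (1/1)·√(π²×2.07×10^11×1.193×10^-5/7.610×10^4)
L = 17.9 m

L_max ≈ 17.9 m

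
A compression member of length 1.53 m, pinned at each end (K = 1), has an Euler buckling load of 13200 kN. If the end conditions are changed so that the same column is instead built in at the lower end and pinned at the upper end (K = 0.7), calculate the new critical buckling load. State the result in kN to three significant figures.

P_cr ∝ 1/K², so P_cr,new = P_cr,old × (K_old/K_new)² = 13200 × (1/0.7)²
= 13200 × 2.041 = 26900 kN

P_cr ≈ 26900 kN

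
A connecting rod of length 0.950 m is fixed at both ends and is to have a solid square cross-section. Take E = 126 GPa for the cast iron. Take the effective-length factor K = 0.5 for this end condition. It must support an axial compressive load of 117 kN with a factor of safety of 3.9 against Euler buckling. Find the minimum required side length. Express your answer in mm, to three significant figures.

Required P_cr = n·P = 3.9 × 117 = 456.3 kN
L_e = K·L = 0.5 × 0.950 = 0.4750 m
Required I = P_cr·L_e²/(π²E) = 4.563×10^5 × 0.4750² / (π² × 1.26×10^11) = 8.279×10^-8 m⁴
I_req = 8.279×10^4 mm⁴
Solid square: I = a⁴/12  ⇒  a = (12I)^(1/4) = (12×8.279×10^4)^(1/4) = 31.6 mm

a ≈ 31.6 mm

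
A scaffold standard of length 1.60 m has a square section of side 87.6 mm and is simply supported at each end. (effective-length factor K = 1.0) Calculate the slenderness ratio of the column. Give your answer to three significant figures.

λ ≈ 63.3

For a square r = a/√12 = 87.6/√12 = 25.29 mm
L_e = K·L = 1 × 1.60 m = 1.600 m = 1600.0 mm
λ = L_e / r_min = 1600.0 / 25.29 = 63.3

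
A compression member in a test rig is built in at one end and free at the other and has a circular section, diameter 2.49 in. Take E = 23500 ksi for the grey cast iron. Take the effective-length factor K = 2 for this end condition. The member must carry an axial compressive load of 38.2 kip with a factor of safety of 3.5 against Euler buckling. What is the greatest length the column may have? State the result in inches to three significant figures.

I = πd⁴/64 = π×2.49⁴/64 = 1.887 in⁴
Required critical load P_cr = n·P = 3.5 × 38.2 = 133.7 kip = 1.337×10^5 lb
From P_cr = π²EI/(K·L)²:  L = (1/K)·√(π²EI/P_cr) = (1/2)·√(π²×2.35×10^7×1.887/1.337×10^5)
L = 28.6 in

L_max ≈ 28.6 in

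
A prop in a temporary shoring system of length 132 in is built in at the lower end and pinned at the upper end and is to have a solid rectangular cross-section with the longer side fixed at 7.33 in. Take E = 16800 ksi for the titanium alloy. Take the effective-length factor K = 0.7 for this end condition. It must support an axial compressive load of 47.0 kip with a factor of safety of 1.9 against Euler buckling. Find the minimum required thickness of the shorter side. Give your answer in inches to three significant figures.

b ≈ 1.96 in

Required P_cr = n·P = 1.9 × 47.0 = 89.30 kip
L_e = K·L = 0.7 × 132 = 92.40 in
Required I = P_cr·L_e²/(π²E) = 8.930×10^4 × 92.40² / (π² × 1.68×10^7) = 4.598 in⁴
Rectangle, weak axis: I_min = h·b³/12 with h = 7.33 in fixed  ⇒  b = (12I/h)^(1/3) = 1.96 in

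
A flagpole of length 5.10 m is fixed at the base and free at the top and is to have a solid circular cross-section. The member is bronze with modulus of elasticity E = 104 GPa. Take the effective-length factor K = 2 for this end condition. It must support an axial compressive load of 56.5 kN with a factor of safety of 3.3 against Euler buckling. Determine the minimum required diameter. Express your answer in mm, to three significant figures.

Required P_cr = n·P = 3.3 × 56.5 = 186.4 kN
L_e = K·L = 2 × 5.10 = 10.20 m
Required I = P_cr·L_e²/(π²E) = 1.865×10^5 × 10.20² / (π² × 1.04×10^11) = 1.890×10^-5 m⁴
I_req = 1.890×10^7 mm⁴
Solid circle: I = πd⁴/64  ⇒  d = (64I/π)^(1/4) = (64×1.890×10^7/π)^(1/4) = 140 mm

d ≈ 140 mm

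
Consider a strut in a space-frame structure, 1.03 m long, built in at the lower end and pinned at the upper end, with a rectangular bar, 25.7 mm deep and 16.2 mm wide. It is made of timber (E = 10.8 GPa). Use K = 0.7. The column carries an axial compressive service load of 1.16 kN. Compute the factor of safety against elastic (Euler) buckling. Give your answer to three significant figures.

Buckling occurs about the weak axis: I_min = h·b³/12 with b = 16.2 mm (the shorter side).
I_min = 25.7×16.2³/12 = 9.105×10^3 mm⁴
I = 9.105×10^3 mm⁴ = 9.105×10^-9 m⁴
Effective length L_e = K·L = 0.7 × 1.03 = 0.7210 m
P_cr = π²EI / L_e² = π² × 10.8×10⁹ × 9.105×10^-9 / 0.7210² = 1.867×10^3 N
Factor of safety n = P_cr / P = 1.8670 / 1.16 = 1.61

n ≈ 1.61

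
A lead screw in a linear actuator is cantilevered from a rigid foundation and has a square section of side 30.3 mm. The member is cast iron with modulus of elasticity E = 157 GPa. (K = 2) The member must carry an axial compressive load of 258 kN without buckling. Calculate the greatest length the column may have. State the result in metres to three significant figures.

L_max ≈ 0.325 m

I = a⁴/12 = 30.3⁴/12 = 7.024×10^4 mm⁴
I = 7.024×10^-8 m⁴
At the buckling limit P_cr = P = 2.580×10^5 N
From P_cr = π²EI/(K·L)²:  L = (1/K)·√(π²EI/P_cr) = (1/2)·√(π²×1.57×10^11×7.024×10^-8/2.580×10^5)
L = 0.325 m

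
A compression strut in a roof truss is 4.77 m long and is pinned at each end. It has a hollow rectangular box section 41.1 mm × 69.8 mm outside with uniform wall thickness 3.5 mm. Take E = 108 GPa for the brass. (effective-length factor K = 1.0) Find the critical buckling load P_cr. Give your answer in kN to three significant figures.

P_cr ≈ 9.20 kN

Inner dimensions: h_i = 69.8 − 2×3.5 = 62.80 mm, b_i = 41.1 − 2×3.5 = 34.10 mm
Weak-axis I_min = (h_o·b_o³ − h_i·b_i³)/12 with b_o = 41.1, b_i = 34.10 mm (shorter outer/inner sides).
I_min = (69.8×41.1³ − 62.80×34.10³)/12 = 1.963×10^5 mm⁴
I = 1.963×10^5 mm⁴ = 1.963×10^-7 m⁴
Effective length L_e = K·L = 1 × 4.77 = 4.770 m
P_cr = π²EI / L_e² = π² × 108×10⁹ × 1.963×10^-7 / 4.770² = 9.197×10^3 N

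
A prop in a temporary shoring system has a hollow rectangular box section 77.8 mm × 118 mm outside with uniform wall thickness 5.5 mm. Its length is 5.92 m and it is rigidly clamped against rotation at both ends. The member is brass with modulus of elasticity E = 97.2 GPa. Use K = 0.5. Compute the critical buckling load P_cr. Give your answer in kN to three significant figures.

P_cr ≈ 216 kN

Inner dimensions: h_i = 118 − 2×5.5 = 107.0 mm, b_i = 77.8 − 2×5.5 = 66.80 mm
Weak-axis I_min = (h_o·b_o³ − h_i·b_i³)/12 with b_o = 77.8, b_i = 66.80 mm (shorter outer/inner sides).
I_min = (118×77.8³ − 107.0×66.80³)/12 = 1.973×10^6 mm⁴
I = 1.973×10^6 mm⁴ = 1.973×10^-6 m⁴
Effective length L_e = K·L = 0.5 × 5.92 = 2.960 m
P_cr = π²EI / L_e² = π² × 97.2×10⁹ × 1.973×10^-6 / 2.960² = 2.160×10^5 N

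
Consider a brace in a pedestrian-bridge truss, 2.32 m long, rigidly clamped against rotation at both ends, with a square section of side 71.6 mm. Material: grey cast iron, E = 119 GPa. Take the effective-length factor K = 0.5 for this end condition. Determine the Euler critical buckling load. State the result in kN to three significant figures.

P_cr ≈ 1910 kN

I = a⁴/12 = 71.6⁴/12 = 2.190×10^6 mm⁴
I = 2.190×10^6 mm⁴ = 2.190×10^-6 m⁴
Effective length L_e = K·L = 0.5 × 2.32 = 1.160 m
P_cr = π²EI / L_e² = π² × 119×10⁹ × 2.190×10^-6 / 1.160² = 1.912×10^6 N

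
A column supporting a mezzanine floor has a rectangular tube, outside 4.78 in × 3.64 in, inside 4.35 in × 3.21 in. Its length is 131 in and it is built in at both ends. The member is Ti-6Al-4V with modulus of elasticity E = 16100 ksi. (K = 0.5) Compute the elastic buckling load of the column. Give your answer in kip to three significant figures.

Weak-axis I_min = (h_o·b_o³ − h_i·b_i³)/12 with b_o = 3.64, b_i = 3.210 in (shorter outer/inner sides).
I_min = (4.78×3.64³ − 4.350×3.210³)/12 = 7.221 in⁴
Effective length L_e = K·L = 0.5 × 131 = 65.50 in
P_cr = π²EI / L_e² = π² × 16100×10³ × 7.221 / 65.50² = 2.674×10^5 lb

P_cr ≈ 267 kip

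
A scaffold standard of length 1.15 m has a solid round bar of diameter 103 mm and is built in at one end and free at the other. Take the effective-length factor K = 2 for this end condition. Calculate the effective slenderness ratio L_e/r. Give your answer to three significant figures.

I = πd⁴/64 = π×103⁴/64 = 5.525×10^6 mm⁴
A = 8.332×10^3 mm²;  r_min = √(I/A) = √(5.525×10^6/8.332×10^3) = 25.75 mm
L_e = K·L = 2 × 1.15 m = 2.300 m = 2300.0 mm
λ = L_e / r_min = 2300.0 / 25.75 = 89.3

λ ≈ 89.3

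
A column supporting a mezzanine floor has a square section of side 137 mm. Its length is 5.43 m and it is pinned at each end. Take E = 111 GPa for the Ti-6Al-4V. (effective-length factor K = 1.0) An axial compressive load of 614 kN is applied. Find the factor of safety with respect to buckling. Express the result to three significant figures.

n ≈ 1.78

I = a⁴/12 = 137⁴/12 = 2.936×10^7 mm⁴
I = 2.936×10^7 mm⁴ = 2.936×10^-5 m⁴
Effective length L_e = K·L = 1 × 5.43 = 5.430 m
P_cr = π²EI / L_e² = π² × 111×10⁹ × 2.936×10^-5 / 5.430² = 1.091×10^6 N
Factor of safety n = P_cr / P = 1090.7 / 614 = 1.78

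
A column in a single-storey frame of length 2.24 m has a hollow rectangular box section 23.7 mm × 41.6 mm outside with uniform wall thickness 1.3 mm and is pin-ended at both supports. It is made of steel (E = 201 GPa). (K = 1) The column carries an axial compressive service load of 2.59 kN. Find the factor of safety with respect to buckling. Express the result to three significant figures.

n ≈ 2.38

Inner dimensions: h_i = 41.6 − 2×1.3 = 39.00 mm, b_i = 23.7 − 2×1.3 = 21.10 mm
Weak-axis I_min = (h_o·b_o³ − h_i·b_i³)/12 with b_o = 23.7, b_i = 21.10 mm (shorter outer/inner sides).
I_min = (41.6×23.7³ − 39.00×21.10³)/12 = 1.562×10^4 mm⁴
I = 1.562×10^4 mm⁴ = 1.562×10^-8 m⁴
Effective length L_e = K·L = 1 × 2.24 = 2.240 m
P_cr = π²EI / L_e² = π² × 201×10⁹ × 1.562×10^-8 / 2.240² = 6.175×10^3 N
Factor of safety n = P_cr / P = 6.1749 / 2.59 = 2.38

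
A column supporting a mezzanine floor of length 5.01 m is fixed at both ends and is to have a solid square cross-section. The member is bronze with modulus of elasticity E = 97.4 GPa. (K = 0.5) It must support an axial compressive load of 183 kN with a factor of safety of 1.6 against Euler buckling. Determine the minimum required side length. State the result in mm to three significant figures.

a ≈ 69.2 mm

Required P_cr = n·P = 1.6 × 183 = 292.8 kN
L_e = K·L = 0.5 × 5.01 = 2.505 m
Required I = P_cr·L_e²/(π²E) = 2.928×10^5 × 2.505² / (π² × 9.74×10^10) = 1.911×10^-6 m⁴
I_req = 1.911×10^6 mm⁴
Solid square: I = a⁴/12  ⇒  a = (12I)^(1/4) = (12×1.911×10^6)^(1/4) = 69.2 mm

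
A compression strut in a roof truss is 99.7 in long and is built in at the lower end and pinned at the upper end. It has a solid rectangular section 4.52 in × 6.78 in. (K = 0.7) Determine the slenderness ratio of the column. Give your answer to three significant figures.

λ ≈ 53.5

For a rectangle r_min = b/√12 = 4.52/√12 = 1.305 in
L_e = K·L = 0.7 × 99.7 = 69.79 in
λ = L_e / r_min = 69.790 / 1.305 = 53.5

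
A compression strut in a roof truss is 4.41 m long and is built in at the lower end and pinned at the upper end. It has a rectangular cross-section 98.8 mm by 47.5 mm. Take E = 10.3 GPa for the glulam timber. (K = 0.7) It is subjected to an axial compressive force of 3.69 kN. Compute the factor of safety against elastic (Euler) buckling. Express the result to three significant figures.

n ≈ 2.55

Buckling occurs about the weak axis: I_min = h·b³/12 with b = 47.5 mm (the shorter side).
I_min = 98.8×47.5³/12 = 8.824×10^5 mm⁴
I = 8.824×10^5 mm⁴ = 8.824×10^-7 m⁴
Effective length L_e = K·L = 0.7 × 4.41 = 3.087 m
P_cr = π²EI / L_e² = π² × 10.3×10⁹ × 8.824×10^-7 / 3.087² = 9.413×10^3 N
Factor of safety n = P_cr / P = 9.4128 / 3.69 = 2.55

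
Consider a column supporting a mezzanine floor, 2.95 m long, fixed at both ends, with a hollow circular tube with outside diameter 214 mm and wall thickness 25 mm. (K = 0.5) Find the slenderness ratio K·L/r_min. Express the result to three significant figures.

λ ≈ 21.9

Inner diameter d_i = 214 − 2×25 = 164.0 mm
I = π(d_o⁴ − d_i⁴)/64 = π(214⁴ − 164.0⁴)/64 = 6.744×10^7 mm⁴
A = 1.484×10^4 mm²;  r_min = √(I/A) = √(6.744×10^7/1.484×10^4) = 67.40 mm
L_e = K·L = 0.5 × 2.95 m = 1.475 m = 1475.0 mm
λ = L_e / r_min = 1475.0 / 67.40 = 21.9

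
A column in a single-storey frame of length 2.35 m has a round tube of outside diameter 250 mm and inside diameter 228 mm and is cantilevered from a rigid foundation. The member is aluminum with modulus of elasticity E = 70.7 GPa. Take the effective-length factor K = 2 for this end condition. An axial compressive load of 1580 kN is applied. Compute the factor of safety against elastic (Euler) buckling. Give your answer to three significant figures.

n ≈ 1.18

d_o = 250 mm, d_i = 228 mm
I = π(d_o⁴ − d_i⁴)/64 = π(250⁴ − 228.0⁴)/64 = 5.910×10^7 mm⁴
I = 5.910×10^7 mm⁴ = 5.910×10^-5 m⁴
Effective length L_e = K·L = 2 × 2.35 = 4.700 m
P_cr = π²EI / L_e² = π² × 70.7×10⁹ × 5.910×10^-5 / 4.700² = 1.867×10^6 N
Factor of safety n = P_cr / P = 1866.8 / 1580 = 1.18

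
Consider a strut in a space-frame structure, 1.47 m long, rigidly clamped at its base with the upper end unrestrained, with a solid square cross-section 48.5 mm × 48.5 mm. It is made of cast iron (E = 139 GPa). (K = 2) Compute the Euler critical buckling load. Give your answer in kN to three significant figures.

I = a⁴/12 = 48.5⁴/12 = 4.611×10^5 mm⁴
I = 4.611×10^5 mm⁴ = 4.611×10^-7 m⁴
Effective length L_e = K·L = 2 × 1.47 = 2.940 m
P_cr = π²EI / L_e² = π² × 139×10⁹ × 4.611×10^-7 / 2.940² = 7.318×10^4 N

P_cr ≈ 73.2 kN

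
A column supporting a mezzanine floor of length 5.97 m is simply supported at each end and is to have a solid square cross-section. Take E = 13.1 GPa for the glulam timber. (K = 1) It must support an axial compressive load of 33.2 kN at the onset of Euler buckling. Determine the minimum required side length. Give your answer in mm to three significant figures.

a ≈ 102 mm

L_e = K·L = 1 × 5.97 = 5.970 m
Required I = P_cr·L_e²/(π²E) = 3.320×10^4 × 5.970² / (π² × 1.31×10^10) = 9.152×10^-6 m⁴
I_req = 9.152×10^6 mm⁴
Solid square: I = a⁴/12  ⇒  a = (12I)^(1/4) = (12×9.152×10^6)^(1/4) = 102 mm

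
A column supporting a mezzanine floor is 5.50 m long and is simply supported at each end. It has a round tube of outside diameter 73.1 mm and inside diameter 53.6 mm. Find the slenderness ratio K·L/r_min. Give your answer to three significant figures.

d_o = 73.1 mm, d_i = 53.6 mm
I = π(d_o⁴ − d_i⁴)/64 = π(73.1⁴ − 53.60⁴)/64 = 9.965×10^5 mm⁴
A = 1.940×10^3 mm²;  r_min = √(I/A) = √(9.965×10^5/1.940×10^3) = 22.66 mm
L_e = K·L = 1 × 5.50 m = 5.500 m = 5500.0 mm
λ = L_e / r_min = 5500.0 / 22.66 = 243

λ ≈ 243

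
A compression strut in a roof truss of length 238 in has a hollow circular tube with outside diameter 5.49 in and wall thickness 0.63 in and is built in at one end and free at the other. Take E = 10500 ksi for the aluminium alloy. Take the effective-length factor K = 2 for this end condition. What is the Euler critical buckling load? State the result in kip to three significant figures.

Inner diameter d_i = 5.49 − 2×0.63 = 4.230 in
I = π(d_o⁴ − d_i⁴)/64 = π(5.49⁴ − 4.230⁴)/64 = 28.88 in⁴
Effective length L_e = K·L = 2 × 238 = 476.0 in
P_cr = π²EI / L_e² = π² × 10500×10³ × 28.88 / 476.0² = 1.321×10^4 lb

P_cr ≈ 13.2 kip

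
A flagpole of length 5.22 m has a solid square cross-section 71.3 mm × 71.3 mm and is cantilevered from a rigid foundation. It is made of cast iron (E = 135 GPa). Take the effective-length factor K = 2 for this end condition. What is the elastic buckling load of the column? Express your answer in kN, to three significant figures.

I = a⁴/12 = 71.3⁴/12 = 2.154×10^6 mm⁴
I = 2.154×10^6 mm⁴ = 2.154×10^-6 m⁴
Effective length L_e = K·L = 2 × 5.22 = 10.44 m
P_cr = π²EI / L_e² = π² × 135×10⁹ × 2.154×10^-6 / 10.44² = 2.633×10^4 N

P_cr ≈ 26.3 kN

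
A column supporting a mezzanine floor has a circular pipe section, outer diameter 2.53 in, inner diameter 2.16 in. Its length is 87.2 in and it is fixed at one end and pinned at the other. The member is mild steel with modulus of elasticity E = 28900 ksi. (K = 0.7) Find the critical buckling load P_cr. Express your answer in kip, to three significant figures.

P_cr ≈ 72.2 kip

d_o = 2.53 in, d_i = 2.16 in
I = π(d_o⁴ − d_i⁴)/64 = π(2.53⁴ − 2.160⁴)/64 = 0.9427 in⁴
Effective length L_e = K·L = 0.7 × 87.2 = 61.04 in
P_cr = π²EI / L_e² = π² × 28900×10³ × 0.9427 / 61.04² = 7.216×10^4 lb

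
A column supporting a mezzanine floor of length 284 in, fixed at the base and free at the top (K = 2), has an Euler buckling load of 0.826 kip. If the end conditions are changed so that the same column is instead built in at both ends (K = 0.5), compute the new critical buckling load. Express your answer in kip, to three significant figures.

P_cr ≈ 13.2 kip

P_cr ∝ 1/K², so P_cr,new = P_cr,old × (K_old/K_new)² = 0.826 × (2/0.5)²
= 0.826 × 16.00 = 13.2 kip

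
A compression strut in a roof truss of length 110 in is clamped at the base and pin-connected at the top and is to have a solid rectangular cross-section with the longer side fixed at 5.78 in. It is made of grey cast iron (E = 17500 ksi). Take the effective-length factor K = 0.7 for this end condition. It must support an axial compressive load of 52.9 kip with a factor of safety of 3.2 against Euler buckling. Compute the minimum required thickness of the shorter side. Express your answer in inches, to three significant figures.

b ≈ 2.29 in

Required P_cr = n·P = 3.2 × 52.9 = 169.3 kip
L_e = K·L = 0.7 × 110 = 77.00 in
Required I = P_cr·L_e²/(π²E) = 1.693×10^5 × 77.00² / (π² × 1.75×10^7) = 5.811 in⁴
Rectangle, weak axis: I_min = h·b³/12 with h = 5.78 in fixed  ⇒  b = (12I/h)^(1/3) = 2.29 in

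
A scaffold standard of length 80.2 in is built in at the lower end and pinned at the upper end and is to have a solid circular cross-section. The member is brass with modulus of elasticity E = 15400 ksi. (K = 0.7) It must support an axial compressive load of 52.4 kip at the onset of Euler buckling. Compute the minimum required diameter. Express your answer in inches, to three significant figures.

L_e = K·L = 0.7 × 80.2 = 56.14 in
Required I = P_cr·L_e²/(π²E) = 5.240×10^4 × 56.14² / (π² × 1.54×10^7) = 1.087 in⁴
Solid circle: I = πd⁴/64  ⇒  d = (64I/π)^(1/4) = (64×1.087/π)^(1/4) = 2.17 in

d ≈ 2.17 in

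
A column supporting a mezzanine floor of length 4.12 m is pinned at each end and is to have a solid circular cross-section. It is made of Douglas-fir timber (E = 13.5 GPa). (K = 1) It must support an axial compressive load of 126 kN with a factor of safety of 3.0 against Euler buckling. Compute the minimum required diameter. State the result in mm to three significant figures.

d ≈ 177 mm

Required P_cr = n·P = 3.0 × 126 = 378.0 kN
L_e = K·L = 1 × 4.12 = 4.120 m
Required I = P_cr·L_e²/(π²E) = 3.780×10^5 × 4.120² / (π² × 1.35×10^10) = 4.816×10^-5 m⁴
I_req = 4.816×10^7 mm⁴
Solid circle: I = πd⁴/64  ⇒  d = (64I/π)^(1/4) = (64×4.816×10^7/π)^(1/4) = 177 mm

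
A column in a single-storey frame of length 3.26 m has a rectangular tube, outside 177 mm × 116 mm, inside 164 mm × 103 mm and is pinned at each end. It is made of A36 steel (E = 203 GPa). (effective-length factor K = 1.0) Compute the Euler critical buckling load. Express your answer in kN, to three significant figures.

Weak-axis I_min = (h_o·b_o³ − h_i·b_i³)/12 with b_o = 116, b_i = 103.0 mm (shorter outer/inner sides).
I_min = (177×116³ − 164.0×103.0³)/12 = 8.089×10^6 mm⁴
I = 8.089×10^6 mm⁴ = 8.089×10^-6 m⁴
Effective length L_e = K·L = 1 × 3.26 = 3.260 m
P_cr = π²EI / L_e² = π² × 203×10⁹ × 8.089×10^-6 / 3.260² = 1.525×10^6 N

P_cr ≈ 1530 kN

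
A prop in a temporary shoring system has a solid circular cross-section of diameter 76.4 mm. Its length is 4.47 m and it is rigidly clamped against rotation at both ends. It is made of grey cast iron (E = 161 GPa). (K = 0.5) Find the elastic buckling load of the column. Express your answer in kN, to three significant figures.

I = πd⁴/64 = π×76.4⁴/64 = 1.672×10^6 mm⁴
I = 1.672×10^6 mm⁴ = 1.672×10^-6 m⁴
Effective length L_e = K·L = 0.5 × 4.47 = 2.235 m
P_cr = π²EI / L_e² = π² × 161×10⁹ × 1.672×10^-6 / 2.235² = 5.320×10^5 N

P_cr ≈ 532 kN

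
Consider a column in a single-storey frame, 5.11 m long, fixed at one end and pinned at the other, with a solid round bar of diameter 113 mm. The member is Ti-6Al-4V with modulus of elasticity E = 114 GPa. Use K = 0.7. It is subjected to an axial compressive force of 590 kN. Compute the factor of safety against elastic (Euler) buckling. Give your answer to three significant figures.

n ≈ 1.19

I = πd⁴/64 = π×113⁴/64 = 8.004×10^6 mm⁴
I = 8.004×10^6 mm⁴ = 8.004×10^-6 m⁴
Effective length L_e = K·L = 0.7 × 5.11 = 3.577 m
P_cr = π²EI / L_e² = π² × 114×10⁹ × 8.004×10^-6 / 3.577² = 7.038×10^5 N
Factor of safety n = P_cr / P = 703.80 / 590 = 1.19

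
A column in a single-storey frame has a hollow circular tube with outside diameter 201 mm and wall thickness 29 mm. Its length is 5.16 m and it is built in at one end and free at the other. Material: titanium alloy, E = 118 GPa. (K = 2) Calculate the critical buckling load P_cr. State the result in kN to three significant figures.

Inner diameter d_i = 201 − 2×29 = 143.0 mm
I = π(d_o⁴ − d_i⁴)/64 = π(201⁴ − 143.0⁴)/64 = 5.960×10^7 mm⁴
I = 5.960×10^7 mm⁴ = 5.960×10^-5 m⁴
Effective length L_e = K·L = 2 × 5.16 = 10.32 m
P_cr = π²EI / L_e² = π² × 118×10⁹ × 5.960×10^-5 / 10.32² = 6.517×10^5 N

P_cr ≈ 652 kN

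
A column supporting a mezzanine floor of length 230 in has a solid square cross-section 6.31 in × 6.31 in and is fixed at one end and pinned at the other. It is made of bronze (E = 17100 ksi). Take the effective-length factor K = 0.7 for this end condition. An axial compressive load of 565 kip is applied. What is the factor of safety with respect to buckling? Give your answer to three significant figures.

I = a⁴/12 = 6.31⁴/12 = 132.1 in⁴
Effective length L_e = K·L = 0.7 × 230 = 161.0 in
P_cr = π²EI / L_e² = π² × 17100×10³ × 132.1 / 161.0² = 8.602×10^5 lb
Factor of safety n = P_cr / P = 860.16 / 565 = 1.52

n ≈ 1.52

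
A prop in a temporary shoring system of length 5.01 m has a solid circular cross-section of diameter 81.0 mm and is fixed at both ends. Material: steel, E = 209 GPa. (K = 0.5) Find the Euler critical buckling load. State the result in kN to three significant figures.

I = πd⁴/64 = π×81.0⁴/64 = 2.113×10^6 mm⁴
I = 2.113×10^6 mm⁴ = 2.113×10^-6 m⁴
Effective length L_e = K·L = 0.5 × 5.01 = 2.505 m
P_cr = π²EI / L_e² = π² × 209×10⁹ × 2.113×10^-6 / 2.505² = 6.946×10^5 N

P_cr ≈ 695 kN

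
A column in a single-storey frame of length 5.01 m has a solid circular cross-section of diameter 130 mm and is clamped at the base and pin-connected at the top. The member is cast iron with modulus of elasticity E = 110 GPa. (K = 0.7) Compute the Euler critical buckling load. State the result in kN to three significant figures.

P_cr ≈ 1240 kN

I = πd⁴/64 = π×130⁴/64 = 1.402×10^7 mm⁴
I = 1.402×10^7 mm⁴ = 1.402×10^-5 m⁴
Effective length L_e = K·L = 0.7 × 5.01 = 3.507 m
P_cr = π²EI / L_e² = π² × 110×10⁹ × 1.402×10^-5 / 3.507² = 1.238×10^6 N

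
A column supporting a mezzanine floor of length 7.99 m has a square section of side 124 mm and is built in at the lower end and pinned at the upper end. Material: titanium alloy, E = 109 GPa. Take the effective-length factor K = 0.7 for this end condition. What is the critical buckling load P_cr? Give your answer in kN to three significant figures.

P_cr ≈ 678 kN

I = a⁴/12 = 124⁴/12 = 1.970×10^7 mm⁴
I = 1.970×10^7 mm⁴ = 1.970×10^-5 m⁴
Effective length L_e = K·L = 0.7 × 7.99 = 5.593 m
P_cr = π²EI / L_e² = π² × 109×10⁹ × 1.970×10^-5 / 5.593² = 6.776×10^5 N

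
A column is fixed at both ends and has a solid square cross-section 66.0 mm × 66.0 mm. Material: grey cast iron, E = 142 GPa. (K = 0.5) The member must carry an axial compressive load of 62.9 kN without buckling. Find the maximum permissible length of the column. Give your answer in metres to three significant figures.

I = a⁴/12 = 66.0⁴/12 = 1.581×10^6 mm⁴
I = 1.581×10^-6 m⁴
At the buckling limit P_cr = P = 6.290×10^4 N
From P_cr = π²EI/(K·L)²:  L = (1/K)·√(π²EI/P_cr) = (1/0.5)·√(π²×1.42×10^11×1.581×10^-6/6.290×10^4)
L = 11.9 m

L_max ≈ 11.9 m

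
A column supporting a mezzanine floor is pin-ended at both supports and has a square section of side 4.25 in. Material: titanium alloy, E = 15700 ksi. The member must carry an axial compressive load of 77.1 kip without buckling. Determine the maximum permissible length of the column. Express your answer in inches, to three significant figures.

I = a⁴/12 = 4.25⁴/12 = 27.19 in⁴
At the buckling limit P_cr = P = 7.710×10^4 lb
From P_cr = π²EI/(K·L)²:  L = (1/K)·√(π²EI/P_cr) = (1/1)·√(π²×1.57×10^7×27.19/7.710×10^4)
L = 234 in

L_max ≈ 234 in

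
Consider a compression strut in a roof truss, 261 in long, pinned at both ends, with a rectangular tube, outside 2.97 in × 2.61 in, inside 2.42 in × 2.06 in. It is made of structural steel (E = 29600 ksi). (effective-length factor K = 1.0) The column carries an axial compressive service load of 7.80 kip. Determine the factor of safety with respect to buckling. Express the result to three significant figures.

n ≈ 1.45

Weak-axis I_min = (h_o·b_o³ − h_i·b_i³)/12 with b_o = 2.61, b_i = 2.060 in (shorter outer/inner sides).
I_min = (2.97×2.61³ − 2.420×2.060³)/12 = 2.638 in⁴
Effective length L_e = K·L = 1 × 261 = 261.0 in
P_cr = π²EI / L_e² = π² × 29600×10³ × 2.638 / 261.0² = 1.131×10^4 lb
Factor of safety n = P_cr / P = 11.311 / 7.80 = 1.45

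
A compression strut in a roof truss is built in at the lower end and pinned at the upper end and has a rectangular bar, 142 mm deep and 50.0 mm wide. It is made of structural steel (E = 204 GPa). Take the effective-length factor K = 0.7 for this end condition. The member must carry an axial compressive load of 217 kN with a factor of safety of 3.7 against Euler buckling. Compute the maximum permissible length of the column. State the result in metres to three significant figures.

L_max ≈ 2.75 m

Buckling occurs about the weak axis: I_min = h·b³/12 with b = 50.0 mm (the shorter side).
I_min = 142×50.0³/12 = 1.479×10^6 mm⁴
I = 1.479×10^-6 m⁴
Required critical load P_cr = n·P = 3.7 × 217 = 802.9 kN = 8.029×10^5 N
From P_cr = π²EI/(K·L)²:  L = (1/K)·√(π²EI/P_cr) = (1/0.7)·√(π²×2.04×10^11×1.479×10^-6/8.029×10^5)
L = 2.75 m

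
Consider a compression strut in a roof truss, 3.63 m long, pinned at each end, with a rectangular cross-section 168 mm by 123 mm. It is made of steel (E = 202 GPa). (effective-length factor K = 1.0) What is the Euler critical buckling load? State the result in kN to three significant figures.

P_cr ≈ 3940 kN

Buckling occurs about the weak axis: I_min = h·b³/12 with b = 123 mm (the shorter side).
I_min = 168×123³/12 = 2.605×10^7 mm⁴
I = 2.605×10^7 mm⁴ = 2.605×10^-5 m⁴
Effective length L_e = K·L = 1 × 3.63 = 3.630 m
P_cr = π²EI / L_e² = π² × 202×10⁹ × 2.605×10^-5 / 3.630² = 3.942×10^6 N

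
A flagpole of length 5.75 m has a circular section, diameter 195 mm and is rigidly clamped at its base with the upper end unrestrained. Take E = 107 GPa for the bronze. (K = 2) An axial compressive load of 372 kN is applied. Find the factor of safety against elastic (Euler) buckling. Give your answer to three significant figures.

I = πd⁴/64 = π×195⁴/64 = 7.098×10^7 mm⁴
I = 7.098×10^7 mm⁴ = 7.098×10^-5 m⁴
Effective length L_e = K·L = 2 × 5.75 = 11.50 m
P_cr = π²EI / L_e² = π² × 107×10⁹ × 7.098×10^-5 / 11.50² = 5.668×10^5 N
Factor of safety n = P_cr / P = 566.76 / 372 = 1.52

n ≈ 1.52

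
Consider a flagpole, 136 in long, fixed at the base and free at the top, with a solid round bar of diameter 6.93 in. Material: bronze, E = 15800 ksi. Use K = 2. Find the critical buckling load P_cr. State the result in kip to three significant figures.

I = πd⁴/64 = π×6.93⁴/64 = 113.2 in⁴
Effective length L_e = K·L = 2 × 136 = 272.0 in
P_cr = π²EI / L_e² = π² × 15800×10³ × 113.2 / 272.0² = 2.386×10^5 lb

P_cr ≈ 239 kip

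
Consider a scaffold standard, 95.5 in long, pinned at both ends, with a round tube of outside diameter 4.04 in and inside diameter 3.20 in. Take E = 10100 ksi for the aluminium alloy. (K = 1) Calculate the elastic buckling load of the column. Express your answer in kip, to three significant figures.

P_cr ≈ 86.7 kip

d_o = 4.04 in, d_i = 3.20 in
I = π(d_o⁴ − d_i⁴)/64 = π(4.04⁴ − 3.200⁴)/64 = 7.929 in⁴
Effective length L_e = K·L = 1 × 95.5 = 95.50 in
P_cr = π²EI / L_e² = π² × 10100×10³ × 7.929 / 95.50² = 8.667×10^4 lb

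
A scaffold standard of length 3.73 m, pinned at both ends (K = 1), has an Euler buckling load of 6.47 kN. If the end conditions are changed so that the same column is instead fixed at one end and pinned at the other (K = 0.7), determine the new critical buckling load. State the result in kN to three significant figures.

P_cr ≈ 13.2 kN

P_cr ∝ 1/K², so P_cr,new = P_cr,old × (K_old/K_new)² = 6.47 × (1/0.7)²
= 6.47 × 2.041 = 13.2 kN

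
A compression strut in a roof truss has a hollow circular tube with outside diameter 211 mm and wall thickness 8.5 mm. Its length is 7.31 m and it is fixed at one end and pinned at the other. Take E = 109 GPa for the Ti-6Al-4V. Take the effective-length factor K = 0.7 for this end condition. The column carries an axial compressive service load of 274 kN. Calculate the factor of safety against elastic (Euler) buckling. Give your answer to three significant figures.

n ≈ 4.16

Inner diameter d_i = 211 − 2×8.5 = 194.0 mm
I = π(d_o⁴ − d_i⁴)/64 = π(211⁴ − 194.0⁴)/64 = 2.777×10^7 mm⁴
I = 2.777×10^7 mm⁴ = 2.777×10^-5 m⁴
Effective length L_e = K·L = 0.7 × 7.31 = 5.117 m
P_cr = π²EI / L_e² = π² × 109×10⁹ × 2.777×10^-5 / 5.117² = 1.141×10^6 N
Factor of safety n = P_cr / P = 1140.8 / 274 = 4.16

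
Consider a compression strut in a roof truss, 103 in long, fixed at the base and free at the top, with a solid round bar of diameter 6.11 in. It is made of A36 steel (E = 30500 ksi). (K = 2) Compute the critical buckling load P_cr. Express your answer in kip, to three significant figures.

P_cr ≈ 485 kip

I = πd⁴/64 = π×6.11⁴/64 = 68.41 in⁴
Effective length L_e = K·L = 2 × 103 = 206.0 in
P_cr = π²EI / L_e² = π² × 30500×10³ × 68.41 / 206.0² = 4.853×10^5 lb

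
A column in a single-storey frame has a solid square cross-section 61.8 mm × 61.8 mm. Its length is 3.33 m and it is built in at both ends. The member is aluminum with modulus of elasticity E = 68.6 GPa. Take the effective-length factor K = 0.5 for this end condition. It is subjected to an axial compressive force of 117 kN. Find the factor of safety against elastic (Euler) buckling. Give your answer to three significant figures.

I = a⁴/12 = 61.8⁴/12 = 1.216×10^6 mm⁴
I = 1.216×10^6 mm⁴ = 1.216×10^-6 m⁴
Effective length L_e = K·L = 0.5 × 3.33 = 1.665 m
P_cr = π²EI / L_e² = π² × 68.6×10⁹ × 1.216×10^-6 / 1.665² = 2.969×10^5 N
Factor of safety n = P_cr / P = 296.87 / 117 = 2.54

n ≈ 2.54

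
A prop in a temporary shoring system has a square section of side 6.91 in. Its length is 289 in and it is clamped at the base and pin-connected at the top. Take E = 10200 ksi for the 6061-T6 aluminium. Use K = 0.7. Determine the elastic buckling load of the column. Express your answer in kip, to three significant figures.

P_cr ≈ 467 kip

I = a⁴/12 = 6.91⁴/12 = 190.0 in⁴
Effective length L_e = K·L = 0.7 × 289 = 202.3 in
P_cr = π²EI / L_e² = π² × 10200×10³ × 190.0 / 202.3² = 4.673×10^5 lb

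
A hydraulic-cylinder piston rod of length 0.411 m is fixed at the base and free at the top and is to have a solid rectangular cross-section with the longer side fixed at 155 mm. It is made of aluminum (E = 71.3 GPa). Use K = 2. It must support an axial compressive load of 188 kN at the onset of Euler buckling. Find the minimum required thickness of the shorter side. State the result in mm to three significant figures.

b ≈ 24.1 mm

L_e = K·L = 2 × 0.411 = 0.8220 m
Required I = P_cr·L_e²/(π²E) = 1.880×10^5 × 0.8220² / (π² × 7.13×10^10) = 1.805×10^-7 m⁴
I_req = 1.805×10^5 mm⁴
Rectangle, weak axis: I_min = h·b³/12 with h = 155 mm fixed  ⇒  b = (12I/h)^(1/3) = 24.1 mm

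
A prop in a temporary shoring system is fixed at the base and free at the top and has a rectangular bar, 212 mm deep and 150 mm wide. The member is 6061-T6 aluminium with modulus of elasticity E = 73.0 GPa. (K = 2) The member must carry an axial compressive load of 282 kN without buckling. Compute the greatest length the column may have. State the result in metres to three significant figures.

Buckling occurs about the weak axis: I_min = h·b³/12 with b = 150 mm (the shorter side).
I_min = 212×150³/12 = 5.963×10^7 mm⁴
I = 5.962×10^-5 m⁴
At the buckling limit P_cr = P = 2.820×10^5 N
From P_cr = π²EI/(K·L)²:  L = (1/K)·√(π²EI/P_cr) = (1/2)·√(π²×7.30×10^10×5.962×10^-5/2.820×10^5)
L = 6.17 m

L_max ≈ 6.17 m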